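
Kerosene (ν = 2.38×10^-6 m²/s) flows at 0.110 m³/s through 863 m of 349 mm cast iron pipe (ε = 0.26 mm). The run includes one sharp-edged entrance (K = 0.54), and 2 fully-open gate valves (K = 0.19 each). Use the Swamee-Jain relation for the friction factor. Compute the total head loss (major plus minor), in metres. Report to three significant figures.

V = 4Q/(πD²) = 1.150 m/s; V²/2g = 0.06739 m
Re = 1.69×10^5, ε/D = 7.45×10^-4 → f = 0.02038 (Swamee-Jain)
Major: h_f = f(L/D)·V²/2g = 0.02038·2473·0.06739 = 3.397 m
Minor: ΣK = 0.920; h_m = ΣK·V²/2g = 0.06200 m
Total H_L = 3.397 + 0.06200 = 3.459 m

H_L ≈ 3.46 m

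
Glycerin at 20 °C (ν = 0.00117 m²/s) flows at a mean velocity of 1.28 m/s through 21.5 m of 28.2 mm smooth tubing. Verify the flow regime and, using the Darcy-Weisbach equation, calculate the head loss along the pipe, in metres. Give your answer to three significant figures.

h_f ≈ 132 m

Re = VD/ν = 1.28·0.02820/0.00117 = 30.9 → laminar (Re < 2300)
f = 64/Re = 2.074
h_f = f(L/D)V²/(2g) = 2.074·(21.5/0.02820)·1.28²/(2·9.81) = 132.1 m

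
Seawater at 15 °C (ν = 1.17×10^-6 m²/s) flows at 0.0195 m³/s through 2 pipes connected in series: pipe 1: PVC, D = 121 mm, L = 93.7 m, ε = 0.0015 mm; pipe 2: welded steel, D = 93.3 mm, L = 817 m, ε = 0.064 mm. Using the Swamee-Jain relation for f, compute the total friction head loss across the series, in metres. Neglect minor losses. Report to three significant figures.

Pipe 1: V = 1.696 m/s, Re = 1.75×10^5, ε/D = 1.24×10^-5, f = 0.01604, h_1 = f(L/D)V²/2g = 1.821 m
Pipe 2: V = 2.852 m/s, Re = 2.27×10^5, ε/D = 6.86×10^-4, f = 0.01967, h_2 = f(L/D)V²/2g = 71.41 m
Series → Q common, losses add: H = Σh = 73.23 m

H ≈ 73.2 m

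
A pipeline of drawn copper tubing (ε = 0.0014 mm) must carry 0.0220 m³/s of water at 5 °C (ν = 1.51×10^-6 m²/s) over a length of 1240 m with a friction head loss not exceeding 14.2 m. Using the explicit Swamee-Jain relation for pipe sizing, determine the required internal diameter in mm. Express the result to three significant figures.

Swamee-Jain (Type III): D = 0.66·[ε^1.25·(LQ²/(gh_f))^4.75 + ν·Q^9.4·(L/(gh_f))^5.2]^0.04
LQ²/(gh_f) = 0.004308; L/(gh_f) = 8.902
Term 1 = ε^1.25·(…)^4.75 = 2.79×10^-19; Term 2 = ν·Q^9.4·(…)^5.2 = 3.43×10^-17
D = 0.66·(2.79×10^-19 + 3.43×10^-17)^0.04 = 0.1449 m = 145 mm
Check: V = 1.33 m/s, Re = 1.28×10^5, f = 0.01704, h_f = 13.2 m ≈ 14.2 m ✓

D ≈ 145 mm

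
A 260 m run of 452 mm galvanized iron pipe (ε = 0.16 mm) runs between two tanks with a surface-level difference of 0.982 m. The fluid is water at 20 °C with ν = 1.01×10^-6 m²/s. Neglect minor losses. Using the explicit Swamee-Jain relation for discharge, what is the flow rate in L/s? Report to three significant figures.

Swamee-Jain (Type II): Q = -0.965·√(gD⁵h_f/L)·ln[ε/(3.7D) + √(3.17ν²L/(gD³h_f))]
√(gD⁵h_f/L) = √(9.81·0.452⁵·0.982/260) = 0.02644
ε/(3.7D) = 9.57×10^-5; √(3.17ν²L/(gD³h_f)) = 3.07×10^-5
Q = -0.965·0.02644·ln(1.264×10^-4) = 0.2290 m³/s
Check: V = 1.43 m/s, Re = 6.39×10^5, f = 0.01655, h_f = 0.988 m ≈ 0.982 m ✓

Q ≈ 229 L/s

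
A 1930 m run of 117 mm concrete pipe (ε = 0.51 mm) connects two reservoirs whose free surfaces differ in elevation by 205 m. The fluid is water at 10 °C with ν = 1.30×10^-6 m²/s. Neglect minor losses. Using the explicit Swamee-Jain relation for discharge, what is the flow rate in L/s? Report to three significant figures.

Q ≈ 30.9 L/s

Swamee-Jain (Type II): Q = -0.965·√(gD⁵h_f/L)·ln[ε/(3.7D) + √(3.17ν²L/(gD³h_f))]
√(gD⁵h_f/L) = √(9.81·0.117⁵·205/1930) = 0.004780
ε/(3.7D) = 0.00118; √(3.17ν²L/(gD³h_f)) = 5.67×10^-5
Q = -0.965·0.004780·ln(0.001235) = 0.03089 m³/s
Check: V = 2.87 m/s, Re = 2.59×10^5, f = 0.02970, h_f = 206 m ≈ 205 m ✓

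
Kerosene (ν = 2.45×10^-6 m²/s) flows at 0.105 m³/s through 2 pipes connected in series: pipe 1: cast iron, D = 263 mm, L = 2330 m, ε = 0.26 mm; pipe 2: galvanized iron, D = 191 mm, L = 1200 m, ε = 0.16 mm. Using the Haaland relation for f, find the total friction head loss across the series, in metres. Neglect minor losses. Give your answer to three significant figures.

Pipe 1: V = 1.933 m/s, Re = 2.07×10^5, ε/D = 9.89×10^-4, f = 0.02083, h_1 = f(L/D)V²/2g = 35.13 m
Pipe 2: V = 3.665 m/s, Re = 2.86×10^5, ε/D = 8.38×10^-4, f = 0.01985, h_2 = f(L/D)V²/2g = 85.38 m
Series → Q common, losses add: H = Σh = 120.5 m

H ≈ 121 m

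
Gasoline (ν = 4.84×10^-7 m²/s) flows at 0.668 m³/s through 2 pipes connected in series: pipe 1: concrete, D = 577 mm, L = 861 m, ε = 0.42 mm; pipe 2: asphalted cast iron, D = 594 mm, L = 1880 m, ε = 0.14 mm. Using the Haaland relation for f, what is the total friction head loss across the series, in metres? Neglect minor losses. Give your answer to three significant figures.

Pipe 1: V = 2.555 m/s, Re = 3.05×10^6, ε/D = 7.28×10^-4, f = 0.01835, h_1 = f(L/D)V²/2g = 9.108 m
Pipe 2: V = 2.411 m/s, Re = 2.96×10^6, ε/D = 2.36×10^-4, f = 0.01450, h_2 = f(L/D)V²/2g = 13.59 m
Series → Q common, losses add: H = Σh = 22.70 m

H ≈ 22.7 m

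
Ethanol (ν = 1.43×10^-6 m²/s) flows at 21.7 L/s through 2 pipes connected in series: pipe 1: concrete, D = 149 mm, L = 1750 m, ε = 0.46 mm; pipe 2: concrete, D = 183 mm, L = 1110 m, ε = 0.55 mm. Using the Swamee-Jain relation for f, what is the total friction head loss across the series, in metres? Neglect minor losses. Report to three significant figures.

Pipe 1: V = 1.245 m/s, Re = 1.30×10^5, ε/D = 0.00309, f = 0.02760, h_1 = f(L/D)V²/2g = 25.59 m
Pipe 2: V = 0.8250 m/s, Re = 1.06×10^5, ε/D = 0.00301, f = 0.02766, h_2 = f(L/D)V²/2g = 5.820 m
Series → Q common, losses add: H = Σh = 31.41 m

H ≈ 31.4 m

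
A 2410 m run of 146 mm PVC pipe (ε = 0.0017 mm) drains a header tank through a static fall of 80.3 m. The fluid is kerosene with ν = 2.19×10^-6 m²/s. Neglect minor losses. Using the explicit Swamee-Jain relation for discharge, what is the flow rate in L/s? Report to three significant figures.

Q ≈ 40.4 L/s

Swamee-Jain (Type II): Q = -0.965·√(gD⁵h_f/L)·ln[ε/(3.7D) + √(3.17ν²L/(gD³h_f))]
√(gD⁵h_f/L) = √(9.81·0.146⁵·80.3/2410) = 0.004657
ε/(3.7D) = 3.15×10^-6; √(3.17ν²L/(gD³h_f)) = 1.22×10^-4
Q = -0.965·0.004657·ln(1.254×10^-4) = 0.04037 m³/s
Check: V = 2.41 m/s, Re = 1.61×10^5, f = 0.01631, h_f = 79.8 m ≈ 80.3 m ✓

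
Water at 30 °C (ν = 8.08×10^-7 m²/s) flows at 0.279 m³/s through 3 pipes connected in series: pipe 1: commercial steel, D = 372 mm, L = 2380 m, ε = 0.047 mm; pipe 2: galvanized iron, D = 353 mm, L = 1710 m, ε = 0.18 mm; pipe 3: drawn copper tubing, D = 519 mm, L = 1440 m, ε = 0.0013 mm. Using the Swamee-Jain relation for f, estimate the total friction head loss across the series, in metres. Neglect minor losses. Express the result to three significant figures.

Pipe 1: V = 2.567 m/s, Re = 1.18×10^6, ε/D = 1.26×10^-4, f = 0.01372, h_1 = f(L/D)V²/2g = 29.47 m
Pipe 2: V = 2.851 m/s, Re = 1.25×10^6, ε/D = 5.10×10^-4, f = 0.01726, h_2 = f(L/D)V²/2g = 34.64 m
Pipe 3: V = 1.319 m/s, Re = 8.47×10^5, ε/D = 2.50×10^-6, f = 0.01200, h_3 = f(L/D)V²/2g = 2.950 m
Series → Q common, losses add: H = Σh = 67.07 m

H ≈ 67.1 m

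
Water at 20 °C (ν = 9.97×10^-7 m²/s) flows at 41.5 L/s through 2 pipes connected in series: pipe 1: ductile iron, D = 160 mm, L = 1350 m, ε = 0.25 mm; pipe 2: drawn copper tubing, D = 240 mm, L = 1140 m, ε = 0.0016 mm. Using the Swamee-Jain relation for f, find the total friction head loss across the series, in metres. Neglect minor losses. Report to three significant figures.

H ≈ 44.8 m

Pipe 1: V = 2.064 m/s, Re = 3.31×10^5, ε/D = 0.00156, f = 0.02275, h_1 = f(L/D)V²/2g = 41.68 m
Pipe 2: V = 0.9174 m/s, Re = 2.21×10^5, ε/D = 6.67×10^-6, f = 0.01530, h_2 = f(L/D)V²/2g = 3.118 m
Series → Q common, losses add: H = Σh = 44.79 m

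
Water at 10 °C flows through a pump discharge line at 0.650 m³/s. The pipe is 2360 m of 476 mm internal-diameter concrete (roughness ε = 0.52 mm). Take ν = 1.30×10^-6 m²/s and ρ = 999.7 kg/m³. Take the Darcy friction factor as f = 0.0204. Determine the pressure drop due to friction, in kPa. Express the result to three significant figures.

V = 4Q/(πD²) = 4·0.650/(π·0.476²) = 3.653 m/s
h_f = f(L/D)V²/(2g) = 0.02040·(2360/0.476)·3.653²/(2·9.81) = 68.78 m
Δp = ρg·h_f = 999.7·9.81·68.78 = 674.5 kPa

Δp ≈ 675 kPa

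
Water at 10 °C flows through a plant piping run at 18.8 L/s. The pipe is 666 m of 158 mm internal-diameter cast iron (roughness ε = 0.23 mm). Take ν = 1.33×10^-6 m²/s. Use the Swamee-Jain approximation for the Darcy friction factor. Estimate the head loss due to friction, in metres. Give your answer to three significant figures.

h_f ≈ 4.66 m

V = 4Q/(πD²) = 4·0.0188/(π·0.158²) = 0.9589 m/s
Re = VD/ν = 0.9589·0.158/1.33×10^-6 = 1.14×10^5 → turbulent
ε/D = 0.23/158 = 0.00146
Swamee-Jain: f = 0.02358
h_f = f(L/D)V²/(2g) = 0.02358·(666/0.158)·0.9589²/(2·9.81) = 4.659 m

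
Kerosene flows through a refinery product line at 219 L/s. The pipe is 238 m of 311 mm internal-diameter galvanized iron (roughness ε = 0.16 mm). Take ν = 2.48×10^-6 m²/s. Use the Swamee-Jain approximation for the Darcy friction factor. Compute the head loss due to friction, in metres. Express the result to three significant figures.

h_f ≈ 5.90 m

V = 4Q/(πD²) = 4·0.219/(π·0.311²) = 2.883 m/s
Re = VD/ν = 2.883·0.311/2.48×10^-6 = 3.62×10^5 → turbulent
ε/D = 0.16/311 = 5.14×10^-4
Swamee-Jain: f = 0.01819
h_f = f(L/D)V²/(2g) = 0.01819·(238/0.311)·2.883²/(2·9.81) = 5.896 m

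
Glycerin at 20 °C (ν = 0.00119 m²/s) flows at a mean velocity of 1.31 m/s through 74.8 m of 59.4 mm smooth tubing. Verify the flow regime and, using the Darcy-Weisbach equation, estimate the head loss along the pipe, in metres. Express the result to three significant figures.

Re = VD/ν = 1.31·0.05940/0.00119 = 65.4 → laminar (Re < 2300)
f = 64/Re = 0.9787
h_f = f(L/D)V²/(2g) = 0.9787·(74.8/0.05940)·1.31²/(2·9.81) = 107.8 m

h_f ≈ 108 m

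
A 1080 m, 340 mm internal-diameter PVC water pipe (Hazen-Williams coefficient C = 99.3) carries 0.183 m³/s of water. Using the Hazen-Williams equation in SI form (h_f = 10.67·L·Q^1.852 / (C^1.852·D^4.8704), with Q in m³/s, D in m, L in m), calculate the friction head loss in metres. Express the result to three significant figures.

h_f = 10.67·1080·0.183^1.852 / (99.3^1.852·0.340^4.8704) = 19.02 m

h_f ≈ 19.0 m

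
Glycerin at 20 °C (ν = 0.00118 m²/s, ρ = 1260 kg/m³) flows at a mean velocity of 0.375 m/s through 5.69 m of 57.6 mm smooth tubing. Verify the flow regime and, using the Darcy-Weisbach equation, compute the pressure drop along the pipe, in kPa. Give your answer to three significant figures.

Re = VD/ν = 0.375·0.05760/0.00118 = 18.3 → laminar (Re < 2300)
f = 64/Re = 3.496
h_f = f(L/D)V²/(2g) = 3.496·(5.69/0.05760)·0.375²/(2·9.81) = 2.475 m
Δp = ρg·h_f = 1260·9.81·2.475 = 30.60 kPa

Δp ≈ 30.6 kPa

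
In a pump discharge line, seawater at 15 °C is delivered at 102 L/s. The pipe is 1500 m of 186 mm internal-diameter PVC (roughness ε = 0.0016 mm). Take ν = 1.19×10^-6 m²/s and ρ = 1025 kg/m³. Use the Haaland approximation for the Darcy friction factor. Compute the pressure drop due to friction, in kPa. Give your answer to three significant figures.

Δp ≈ 746 kPa

V = 4Q/(πD²) = 4·0.102/(π·0.186²) = 3.754 m/s
Re = VD/ν = 3.754·0.186/1.19×10^-6 = 5.87×10^5 → turbulent
ε/D = 0.0016/186 = 8.60×10^-6
Haaland: f = 0.01281
h_f = f(L/D)V²/(2g) = 0.01281·(1500/0.186)·3.754²/(2·9.81) = 74.17 m
Δp = ρg·h_f = 1025·9.81·74.17 = 745.8 kPa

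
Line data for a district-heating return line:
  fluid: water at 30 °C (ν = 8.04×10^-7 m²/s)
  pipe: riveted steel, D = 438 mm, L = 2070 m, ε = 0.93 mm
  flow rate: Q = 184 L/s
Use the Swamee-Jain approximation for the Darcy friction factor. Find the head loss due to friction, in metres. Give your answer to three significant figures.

h_f ≈ 8.68 m

V = 4Q/(πD²) = 4·0.184/(π·0.438²) = 1.221 m/s
Re = VD/ν = 1.221·0.438/8.04×10^-7 = 6.65×10^5 → turbulent
ε/D = 0.93/438 = 0.00212
Swamee-Jain: f = 0.02416
h_f = f(L/D)V²/(2g) = 0.02416·(2070/0.438)·1.221²/(2·9.81) = 8.678 m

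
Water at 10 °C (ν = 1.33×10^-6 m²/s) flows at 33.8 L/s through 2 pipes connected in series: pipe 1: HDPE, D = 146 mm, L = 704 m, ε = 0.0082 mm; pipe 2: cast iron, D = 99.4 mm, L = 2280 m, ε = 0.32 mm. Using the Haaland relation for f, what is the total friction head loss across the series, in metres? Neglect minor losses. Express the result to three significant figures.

Pipe 1: V = 2.019 m/s, Re = 2.22×10^5, ε/D = 5.62×10^-5, f = 0.01560, h_1 = f(L/D)V²/2g = 15.62 m
Pipe 2: V = 4.356 m/s, Re = 3.26×10^5, ε/D = 0.00322, f = 0.02710, h_2 = f(L/D)V²/2g = 601.1 m
Series → Q common, losses add: H = Σh = 616.7 m

H ≈ 617 m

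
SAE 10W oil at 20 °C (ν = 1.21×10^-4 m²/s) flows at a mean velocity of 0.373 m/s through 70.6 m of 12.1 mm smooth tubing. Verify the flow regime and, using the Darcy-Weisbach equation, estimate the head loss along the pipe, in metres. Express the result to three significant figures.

Re = VD/ν = 0.373·0.01210/1.21×10^-4 = 37.3 → laminar (Re < 2300)
f = 64/Re = 1.716
h_f = f(L/D)V²/(2g) = 1.716·(70.6/0.01210)·0.373²/(2·9.81) = 70.99 m

h_f ≈ 71.0 m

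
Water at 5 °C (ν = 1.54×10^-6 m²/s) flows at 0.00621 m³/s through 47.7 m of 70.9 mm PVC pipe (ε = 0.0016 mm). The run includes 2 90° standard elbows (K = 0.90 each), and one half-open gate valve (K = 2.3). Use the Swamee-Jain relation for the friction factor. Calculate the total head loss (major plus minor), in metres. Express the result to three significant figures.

H_L ≈ 2.15 m

V = 4Q/(πD²) = 1.573 m/s; V²/2g = 0.1261 m
Re = 7.24×10^4, ε/D = 2.26×10^-5 → f = 0.01925 (Swamee-Jain)
Major: h_f = f(L/D)·V²/2g = 0.01925·672.8·0.1261 = 1.633 m
Minor: ΣK = 4.10; h_m = ΣK·V²/2g = 0.5170 m
Total H_L = 1.633 + 0.5170 = 2.150 m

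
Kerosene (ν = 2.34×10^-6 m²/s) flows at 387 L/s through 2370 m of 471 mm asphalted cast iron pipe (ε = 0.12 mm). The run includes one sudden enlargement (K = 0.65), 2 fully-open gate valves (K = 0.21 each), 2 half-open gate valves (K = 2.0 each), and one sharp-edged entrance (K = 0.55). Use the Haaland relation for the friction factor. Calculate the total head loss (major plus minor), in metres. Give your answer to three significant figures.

V = 4Q/(πD²) = 2.221 m/s; V²/2g = 0.2515 m
Re = 4.47×10^5, ε/D = 2.55×10^-4 → f = 0.01591 (Haaland)
Major: h_f = f(L/D)·V²/2g = 0.01591·5032·0.2515 = 20.13 m
Minor: ΣK = 5.62; h_m = ΣK·V²/2g = 1.413 m
Total H_L = 20.13 + 1.413 = 21.55 m

H_L ≈ 21.5 m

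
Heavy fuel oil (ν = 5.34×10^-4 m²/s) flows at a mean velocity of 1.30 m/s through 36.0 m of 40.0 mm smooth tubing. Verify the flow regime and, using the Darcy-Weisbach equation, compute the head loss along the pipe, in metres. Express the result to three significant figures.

h_f ≈ 51.0 m

Re = VD/ν = 1.30·0.04000/5.34×10^-4 = 97.4 → laminar (Re < 2300)
f = 64/Re = 0.6572
h_f = f(L/D)V²/(2g) = 0.6572·(36.0/0.04000)·1.30²/(2·9.81) = 50.95 m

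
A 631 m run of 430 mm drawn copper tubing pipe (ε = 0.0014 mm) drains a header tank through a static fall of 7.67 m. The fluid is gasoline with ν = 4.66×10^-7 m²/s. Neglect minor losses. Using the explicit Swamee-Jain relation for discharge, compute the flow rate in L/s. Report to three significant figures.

Q ≈ 468 L/s

Swamee-Jain (Type II): Q = -0.965·√(gD⁵h_f/L)·ln[ε/(3.7D) + √(3.17ν²L/(gD³h_f))]
√(gD⁵h_f/L) = √(9.81·0.430⁵·7.67/631) = 0.04187
ε/(3.7D) = 8.80×10^-7; √(3.17ν²L/(gD³h_f)) = 8.52×10^-6
Q = -0.965·0.04187·ln(9.401×10^-6) = 0.4677 m³/s
Check: V = 3.22 m/s, Re = 2.97×10^6, f = 0.009903, h_f = 7.68 m ≈ 7.67 m ✓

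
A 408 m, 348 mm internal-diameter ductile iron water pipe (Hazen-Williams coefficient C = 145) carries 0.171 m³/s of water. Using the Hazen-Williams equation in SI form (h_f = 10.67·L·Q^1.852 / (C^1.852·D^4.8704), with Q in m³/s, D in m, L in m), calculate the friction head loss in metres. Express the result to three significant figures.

h_f ≈ 2.81 m

h_f = 10.67·408·0.171^1.852 / (145^1.852·0.348^4.8704) = 2.807 m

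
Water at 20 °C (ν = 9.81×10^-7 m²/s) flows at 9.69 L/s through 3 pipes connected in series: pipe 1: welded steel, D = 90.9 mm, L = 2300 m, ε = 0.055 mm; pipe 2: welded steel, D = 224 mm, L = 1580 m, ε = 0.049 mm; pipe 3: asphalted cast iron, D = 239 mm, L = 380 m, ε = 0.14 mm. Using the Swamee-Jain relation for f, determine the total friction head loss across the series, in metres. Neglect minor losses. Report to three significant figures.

Pipe 1: V = 1.493 m/s, Re = 1.38×10^5, ε/D = 6.05×10^-4, f = 0.02013, h_1 = f(L/D)V²/2g = 57.87 m
Pipe 2: V = 0.2459 m/s, Re = 5.61×10^4, ε/D = 2.19×10^-4, f = 0.02114, h_2 = f(L/D)V²/2g = 0.4596 m
Pipe 3: V = 0.2160 m/s, Re = 5.26×10^4, ε/D = 5.86×10^-4, f = 0.02272, h_3 = f(L/D)V²/2g = 0.08590 m
Series → Q common, losses add: H = Σh = 58.42 m

H ≈ 58.4 m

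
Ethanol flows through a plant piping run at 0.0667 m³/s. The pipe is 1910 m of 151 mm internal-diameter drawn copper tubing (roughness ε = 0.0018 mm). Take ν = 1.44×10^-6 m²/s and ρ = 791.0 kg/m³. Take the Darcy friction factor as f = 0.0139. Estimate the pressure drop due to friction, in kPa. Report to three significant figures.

V = 4Q/(πD²) = 4·0.0667/(π·0.151²) = 3.725 m/s
h_f = f(L/D)V²/(2g) = 0.01390·(1910/0.151)·3.725²/(2·9.81) = 124.3 m
Δp = ρg·h_f = 791.0·9.81·124.3 = 964.7 kPa

Δp ≈ 965 kPa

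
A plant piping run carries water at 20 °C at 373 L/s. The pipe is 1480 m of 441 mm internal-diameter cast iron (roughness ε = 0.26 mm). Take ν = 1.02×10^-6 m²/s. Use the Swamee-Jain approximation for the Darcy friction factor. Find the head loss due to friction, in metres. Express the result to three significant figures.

V = 4Q/(πD²) = 4·0.373/(π·0.441²) = 2.442 m/s
Re = VD/ν = 2.442·0.441/1.02×10^-6 = 1.06×10^6 → turbulent
ε/D = 0.26/441 = 5.90×10^-4
Swamee-Jain: f = 0.01785
h_f = f(L/D)V²/(2g) = 0.01785·(1480/0.441)·2.442²/(2·9.81) = 18.21 m

h_f ≈ 18.2 m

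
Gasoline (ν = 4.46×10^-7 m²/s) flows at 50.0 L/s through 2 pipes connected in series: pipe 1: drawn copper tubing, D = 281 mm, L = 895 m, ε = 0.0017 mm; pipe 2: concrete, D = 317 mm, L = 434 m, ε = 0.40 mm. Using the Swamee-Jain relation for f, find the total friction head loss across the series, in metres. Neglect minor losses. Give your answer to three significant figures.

H ≈ 1.99 m

Pipe 1: V = 0.8062 m/s, Re = 5.08×10^5, ε/D = 6.05×10^-6, f = 0.01315, h_1 = f(L/D)V²/2g = 1.388 m
Pipe 2: V = 0.6335 m/s, Re = 4.50×10^5, ε/D = 0.00126, f = 0.02148, h_2 = f(L/D)V²/2g = 0.6017 m
Series → Q common, losses add: H = Σh = 1.990 m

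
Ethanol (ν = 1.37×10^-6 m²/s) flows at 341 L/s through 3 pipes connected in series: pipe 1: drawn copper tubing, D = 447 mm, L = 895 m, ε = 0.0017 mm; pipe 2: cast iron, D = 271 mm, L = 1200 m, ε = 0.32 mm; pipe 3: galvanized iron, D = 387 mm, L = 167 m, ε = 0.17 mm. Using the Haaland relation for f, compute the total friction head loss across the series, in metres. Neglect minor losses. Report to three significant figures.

Pipe 1: V = 2.173 m/s, Re = 7.09×10^5, ε/D = 3.80×10^-6, f = 0.01234, h_1 = f(L/D)V²/2g = 5.944 m
Pipe 2: V = 5.912 m/s, Re = 1.17×10^6, ε/D = 0.00118, f = 0.02070, h_2 = f(L/D)V²/2g = 163.3 m
Pipe 3: V = 2.899 m/s, Re = 8.19×10^5, ε/D = 4.39×10^-4, f = 0.01684, h_3 = f(L/D)V²/2g = 3.113 m
Series → Q common, losses add: H = Σh = 172.3 m

H ≈ 172 m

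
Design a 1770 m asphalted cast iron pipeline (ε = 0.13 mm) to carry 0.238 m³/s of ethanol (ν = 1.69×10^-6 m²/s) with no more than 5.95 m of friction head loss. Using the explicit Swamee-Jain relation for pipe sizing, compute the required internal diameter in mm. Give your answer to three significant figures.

D ≈ 477 mm

Swamee-Jain (Type III): D = 0.66·[ε^1.25·(LQ²/(gh_f))^4.75 + ν·Q^9.4·(L/(gh_f))^5.2]^0.04
LQ²/(gh_f) = 1.718; L/(gh_f) = 30.32
Term 1 = ε^1.25·(…)^4.75 = 1.81×10^-4; Term 2 = ν·Q^9.4·(…)^5.2 = 1.18×10^-4
D = 0.66·(1.81×10^-4 + 1.18×10^-4)^0.04 = 0.4771 m = 477 mm
Check: V = 1.33 m/s, Re = 3.76×10^5, f = 0.01652, h_f = 5.54 m ≈ 5.95 m ✓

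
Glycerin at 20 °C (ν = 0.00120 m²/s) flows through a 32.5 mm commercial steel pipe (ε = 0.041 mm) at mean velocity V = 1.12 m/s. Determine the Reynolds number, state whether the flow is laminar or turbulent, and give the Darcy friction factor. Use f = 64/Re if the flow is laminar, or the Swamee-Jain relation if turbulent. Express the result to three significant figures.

Re ≈ 30.3; laminar; f = 64/Re ≈ 2.11

Re = VD/ν = 1.120·0.0325/0.00120 = 30.3
Re < 2300 → laminar → f = 64/Re = 2.110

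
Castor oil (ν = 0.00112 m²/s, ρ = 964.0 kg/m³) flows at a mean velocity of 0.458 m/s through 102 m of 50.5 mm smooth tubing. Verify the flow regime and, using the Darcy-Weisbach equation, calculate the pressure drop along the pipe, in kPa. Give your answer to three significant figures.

Δp ≈ 633 kPa

Re = VD/ν = 0.458·0.05050/0.00112 = 20.7 → laminar (Re < 2300)
f = 64/Re = 3.099
h_f = f(L/D)V²/(2g) = 3.099·(102/0.05050)·0.458²/(2·9.81) = 66.92 m
Δp = ρg·h_f = 964.0·9.81·66.92 = 632.9 kPa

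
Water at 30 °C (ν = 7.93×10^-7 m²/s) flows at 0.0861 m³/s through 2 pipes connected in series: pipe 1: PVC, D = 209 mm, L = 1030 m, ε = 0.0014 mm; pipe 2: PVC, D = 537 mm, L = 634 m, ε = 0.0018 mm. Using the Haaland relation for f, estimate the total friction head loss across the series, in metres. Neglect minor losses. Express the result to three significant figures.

Pipe 1: V = 2.510 m/s, Re = 6.61×10^5, ε/D = 6.70×10^-6, f = 0.01252, h_1 = f(L/D)V²/2g = 19.81 m
Pipe 2: V = 0.3802 m/s, Re = 2.57×10^5, ε/D = 3.35×10^-6, f = 0.01479, h_2 = f(L/D)V²/2g = 0.1286 m
Series → Q common, losses add: H = Σh = 19.94 m

H ≈ 19.9 m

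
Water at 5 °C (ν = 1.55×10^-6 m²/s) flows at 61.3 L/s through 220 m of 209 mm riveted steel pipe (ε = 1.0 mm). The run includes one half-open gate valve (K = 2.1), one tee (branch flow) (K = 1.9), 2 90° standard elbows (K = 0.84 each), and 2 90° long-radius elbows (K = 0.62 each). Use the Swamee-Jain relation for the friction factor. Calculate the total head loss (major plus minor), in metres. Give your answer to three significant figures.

V = 4Q/(πD²) = 1.787 m/s; V²/2g = 0.1627 m
Re = 2.41×10^5, ε/D = 0.00478 → f = 0.03053 (Swamee-Jain)
Major: h_f = f(L/D)·V²/2g = 0.03053·1053·0.1627 = 5.230 m
Minor: ΣK = 6.92; h_m = ΣK·V²/2g = 1.126 m
Total H_L = 5.230 + 1.126 = 6.356 m

H_L ≈ 6.36 m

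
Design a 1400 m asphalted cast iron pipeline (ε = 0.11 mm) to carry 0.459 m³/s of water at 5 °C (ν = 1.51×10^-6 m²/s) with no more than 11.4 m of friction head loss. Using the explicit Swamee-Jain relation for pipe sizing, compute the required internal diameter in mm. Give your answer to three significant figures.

D ≈ 511 mm

Swamee-Jain (Type III): D = 0.66·[ε^1.25·(LQ²/(gh_f))^4.75 + ν·Q^9.4·(L/(gh_f))^5.2]^0.04
LQ²/(gh_f) = 2.637; L/(gh_f) = 12.52
Term 1 = ε^1.25·(…)^4.75 = 0.00113; Term 2 = ν·Q^9.4·(…)^5.2 = 5.10×10^-4
D = 0.66·(0.00113 + 5.10×10^-4)^0.04 = 0.5106 m = 511 mm
Check: V = 2.24 m/s, Re = 7.58×10^5, f = 0.01518, h_f = 10.7 m ≈ 11.4 m ✓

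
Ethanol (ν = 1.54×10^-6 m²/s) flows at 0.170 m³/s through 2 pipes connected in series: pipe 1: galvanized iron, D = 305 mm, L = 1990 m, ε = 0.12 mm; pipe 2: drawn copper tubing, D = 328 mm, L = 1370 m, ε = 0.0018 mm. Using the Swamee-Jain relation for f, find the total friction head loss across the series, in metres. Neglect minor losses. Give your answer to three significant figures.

Pipe 1: V = 2.327 m/s, Re = 4.61×10^5, ε/D = 3.93×10^-4, f = 0.01715, h_1 = f(L/D)V²/2g = 30.89 m
Pipe 2: V = 2.012 m/s, Re = 4.29×10^5, ε/D = 5.49×10^-6, f = 0.01354, h_2 = f(L/D)V²/2g = 11.67 m
Series → Q common, losses add: H = Σh = 42.55 m

H ≈ 42.6 m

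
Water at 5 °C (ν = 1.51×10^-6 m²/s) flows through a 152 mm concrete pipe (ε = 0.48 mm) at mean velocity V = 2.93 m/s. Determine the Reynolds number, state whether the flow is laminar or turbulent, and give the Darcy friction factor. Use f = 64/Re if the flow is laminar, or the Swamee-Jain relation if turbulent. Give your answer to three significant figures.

Re = VD/ν = 2.930·0.152/1.51×10^-6 = 2.95×10^5
Re > 4000 → turbulent; ε/D = 0.00316
Swamee-Jain: f = 0.02714

Re ≈ 2.95×10^5; turbulent; f ≈ 0.0271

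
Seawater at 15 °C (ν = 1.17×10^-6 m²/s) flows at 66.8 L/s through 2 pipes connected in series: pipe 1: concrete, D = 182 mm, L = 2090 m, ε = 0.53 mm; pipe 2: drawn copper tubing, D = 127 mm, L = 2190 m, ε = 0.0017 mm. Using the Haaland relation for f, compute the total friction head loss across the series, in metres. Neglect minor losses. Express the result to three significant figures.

Pipe 1: V = 2.568 m/s, Re = 3.99×10^5, ε/D = 0.00291, f = 0.02631, h_1 = f(L/D)V²/2g = 101.5 m
Pipe 2: V = 5.273 m/s, Re = 5.72×10^5, ε/D = 1.34×10^-5, f = 0.01292, h_2 = f(L/D)V²/2g = 315.8 m
Series → Q common, losses add: H = Σh = 417.3 m

H ≈ 417 m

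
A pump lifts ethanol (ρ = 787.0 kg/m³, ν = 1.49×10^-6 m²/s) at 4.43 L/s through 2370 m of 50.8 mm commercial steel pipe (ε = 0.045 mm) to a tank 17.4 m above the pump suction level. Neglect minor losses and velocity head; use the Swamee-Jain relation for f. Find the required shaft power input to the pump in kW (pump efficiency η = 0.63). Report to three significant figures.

P_shaft ≈ 14.9 kW

V = 4Q/(πD²) = 2.186 m/s; Re = 7.45×10^4; ε/D = 8.86×10^-4; f = 0.02265
h_f = f(L/D)V²/2g = 257.3 m
Total head H = z + h_f = 17.4 + 257.3 = 274.7 m
P_hyd = ρgQH = 787.0·9.81·0.00443·274.7 = 9.394 kW
P_shaft = P_hyd/η = 9.394/0.63 = 14.91 kW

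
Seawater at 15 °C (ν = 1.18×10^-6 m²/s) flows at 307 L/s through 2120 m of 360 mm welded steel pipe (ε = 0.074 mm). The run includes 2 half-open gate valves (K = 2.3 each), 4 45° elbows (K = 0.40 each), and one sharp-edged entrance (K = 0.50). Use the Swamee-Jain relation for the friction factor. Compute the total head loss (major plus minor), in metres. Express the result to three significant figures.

V = 4Q/(πD²) = 3.016 m/s; V²/2g = 0.4636 m
Re = 9.20×10^5, ε/D = 2.06×10^-4 → f = 0.01490 (Swamee-Jain)
Major: h_f = f(L/D)·V²/2g = 0.01490·5889·0.4636 = 40.69 m
Minor: ΣK = 6.70; h_m = ΣK·V²/2g = 3.106 m
Total H_L = 40.69 + 3.106 = 43.79 m

H_L ≈ 43.8 m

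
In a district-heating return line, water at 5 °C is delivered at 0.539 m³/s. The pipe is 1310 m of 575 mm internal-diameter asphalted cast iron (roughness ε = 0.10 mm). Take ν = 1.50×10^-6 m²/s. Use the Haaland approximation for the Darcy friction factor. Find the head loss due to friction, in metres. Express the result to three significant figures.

V = 4Q/(πD²) = 4·0.539/(π·0.575²) = 2.076 m/s
Re = VD/ν = 2.076·0.575/1.50×10^-6 = 7.96×10^5 → turbulent
ε/D = 0.10/575 = 1.74×10^-4
Haaland: f = 0.01450
h_f = f(L/D)V²/(2g) = 0.01450·(1310/0.575)·2.076²/(2·9.81) = 7.256 m

h_f ≈ 7.26 m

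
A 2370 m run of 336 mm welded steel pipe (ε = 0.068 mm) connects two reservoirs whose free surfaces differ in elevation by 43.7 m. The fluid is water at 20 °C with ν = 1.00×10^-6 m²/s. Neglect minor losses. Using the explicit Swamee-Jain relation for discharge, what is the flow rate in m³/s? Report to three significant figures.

Q ≈ 0.255 m³/s

Swamee-Jain (Type II): Q = -0.965·√(gD⁵h_f/L)·ln[ε/(3.7D) + √(3.17ν²L/(gD³h_f))]
√(gD⁵h_f/L) = √(9.81·0.336⁵·43.7/2370) = 0.02783
ε/(3.7D) = 5.47×10^-5; √(3.17ν²L/(gD³h_f)) = 2.15×10^-5
Q = -0.965·0.02783·ln(7.619×10^-5) = 0.2547 m³/s
Check: V = 2.87 m/s, Re = 9.65×10^5, f = 0.01483, h_f = 44.0 m ≈ 43.7 m ✓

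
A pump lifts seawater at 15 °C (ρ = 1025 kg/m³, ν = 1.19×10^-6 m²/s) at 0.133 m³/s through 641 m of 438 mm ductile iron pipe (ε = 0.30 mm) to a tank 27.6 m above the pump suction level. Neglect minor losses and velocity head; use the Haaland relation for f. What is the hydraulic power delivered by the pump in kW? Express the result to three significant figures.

P_hyd ≈ 38.4 kW

V = 4Q/(πD²) = 0.8827 m/s; Re = 3.25×10^5; ε/D = 6.85×10^-4; f = 0.01900
h_f = f(L/D)V²/2g = 1.104 m
Total head H = z + h_f = 27.6 + 1.104 = 28.70 m
P_hyd = ρgQH = 1025·9.81·0.133·28.70 = 38.39 kW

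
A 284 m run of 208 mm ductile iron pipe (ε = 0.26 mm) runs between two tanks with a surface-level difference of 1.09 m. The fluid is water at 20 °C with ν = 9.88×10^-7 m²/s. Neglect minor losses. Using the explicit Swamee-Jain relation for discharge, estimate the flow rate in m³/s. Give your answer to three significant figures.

Q ≈ 0.0286 m³/s

Swamee-Jain (Type II): Q = -0.965·√(gD⁵h_f/L)·ln[ε/(3.7D) + √(3.17ν²L/(gD³h_f))]
√(gD⁵h_f/L) = √(9.81·0.208⁵·1.09/284) = 0.003829
ε/(3.7D) = 3.38×10^-4; √(3.17ν²L/(gD³h_f)) = 9.56×10^-5
Q = -0.965·0.003829·ln(4.334×10^-4) = 0.02861 m³/s
Check: V = 0.842 m/s, Re = 1.77×10^5, f = 0.02227, h_f = 1.10 m ≈ 1.09 m ✓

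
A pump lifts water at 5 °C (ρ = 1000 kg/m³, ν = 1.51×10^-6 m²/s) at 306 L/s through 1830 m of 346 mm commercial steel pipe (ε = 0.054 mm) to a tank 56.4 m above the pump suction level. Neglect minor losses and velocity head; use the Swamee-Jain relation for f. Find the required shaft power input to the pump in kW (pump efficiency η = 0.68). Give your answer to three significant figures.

V = 4Q/(πD²) = 3.254 m/s; Re = 7.46×10^5; ε/D = 1.56×10^-4; f = 0.01456
h_f = f(L/D)V²/2g = 41.58 m
Total head H = z + h_f = 56.4 + 41.58 = 97.98 m
P_hyd = ρgQH = 1000·9.81·0.306·97.98 = 294.1 kW
P_shaft = P_hyd/η = 294.1/0.68 = 432.6 kW

P_shaft ≈ 433 kW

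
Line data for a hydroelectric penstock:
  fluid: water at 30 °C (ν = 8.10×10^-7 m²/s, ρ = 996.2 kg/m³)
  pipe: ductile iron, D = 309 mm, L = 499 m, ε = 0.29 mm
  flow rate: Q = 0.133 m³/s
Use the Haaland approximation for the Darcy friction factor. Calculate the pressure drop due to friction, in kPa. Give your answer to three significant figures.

Δp ≈ 50.1 kPa

V = 4Q/(πD²) = 4·0.133/(π·0.309²) = 1.774 m/s
Re = VD/ν = 1.774·0.309/8.10×10^-7 = 6.77×10^5 → turbulent
ε/D = 0.29/309 = 9.39×10^-4
Haaland: f = 0.01978
h_f = f(L/D)V²/(2g) = 0.01978·(499/0.309)·1.774²/(2·9.81) = 5.122 m
Δp = ρg·h_f = 996.2·9.81·5.122 = 50.05 kPa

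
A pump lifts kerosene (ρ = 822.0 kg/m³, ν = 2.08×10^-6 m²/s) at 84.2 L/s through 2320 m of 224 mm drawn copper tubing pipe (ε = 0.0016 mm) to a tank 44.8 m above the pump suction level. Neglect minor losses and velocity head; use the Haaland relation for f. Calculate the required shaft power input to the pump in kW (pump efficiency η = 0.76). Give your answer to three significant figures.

P_shaft ≈ 72.6 kW

V = 4Q/(πD²) = 2.137 m/s; Re = 2.30×10^5; ε/D = 7.14×10^-6; f = 0.01513
h_f = f(L/D)V²/2g = 36.46 m
Total head H = z + h_f = 44.8 + 36.46 = 81.26 m
P_hyd = ρgQH = 822.0·9.81·0.0842·81.26 = 55.17 kW
P_shaft = P_hyd/η = 55.17/0.76 = 72.60 kW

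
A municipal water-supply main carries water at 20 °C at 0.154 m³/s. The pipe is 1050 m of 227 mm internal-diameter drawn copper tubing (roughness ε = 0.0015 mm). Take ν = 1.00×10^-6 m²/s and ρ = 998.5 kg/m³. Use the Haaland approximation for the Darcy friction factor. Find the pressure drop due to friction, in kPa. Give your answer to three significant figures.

Δp ≈ 401 kPa

V = 4Q/(πD²) = 4·0.154/(π·0.227²) = 3.805 m/s
Re = VD/ν = 3.805·0.227/1.00×10^-6 = 8.64×10^5 → turbulent
ε/D = 0.0015/227 = 6.61×10^-6
Haaland: f = 0.01198
h_f = f(L/D)V²/(2g) = 0.01198·(1050/0.227)·3.805²/(2·9.81) = 40.90 m
Δp = ρg·h_f = 998.5·9.81·40.90 = 400.6 kPa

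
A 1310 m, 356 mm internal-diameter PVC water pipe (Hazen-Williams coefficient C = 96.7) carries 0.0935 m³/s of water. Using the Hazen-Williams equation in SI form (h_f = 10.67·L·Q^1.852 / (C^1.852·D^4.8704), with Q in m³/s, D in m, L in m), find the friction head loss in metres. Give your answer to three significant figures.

h_f ≈ 5.58 m

h_f = 10.67·1310·0.0935^1.852 / (96.7^1.852·0.356^4.8704) = 5.585 m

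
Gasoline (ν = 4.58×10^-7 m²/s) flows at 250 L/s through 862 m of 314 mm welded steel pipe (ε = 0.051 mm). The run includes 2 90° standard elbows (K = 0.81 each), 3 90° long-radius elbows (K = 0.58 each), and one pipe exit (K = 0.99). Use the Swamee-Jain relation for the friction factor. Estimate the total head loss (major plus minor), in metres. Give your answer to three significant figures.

V = 4Q/(πD²) = 3.228 m/s; V²/2g = 0.5312 m
Re = 2.21×10^6, ε/D = 1.62×10^-4 → f = 0.01378 (Swamee-Jain)
Major: h_f = f(L/D)·V²/2g = 0.01378·2745·0.5312 = 20.10 m
Minor: ΣK = 4.35; h_m = ΣK·V²/2g = 2.311 m
Total H_L = 20.10 + 2.311 = 22.41 m

H_L ≈ 22.4 m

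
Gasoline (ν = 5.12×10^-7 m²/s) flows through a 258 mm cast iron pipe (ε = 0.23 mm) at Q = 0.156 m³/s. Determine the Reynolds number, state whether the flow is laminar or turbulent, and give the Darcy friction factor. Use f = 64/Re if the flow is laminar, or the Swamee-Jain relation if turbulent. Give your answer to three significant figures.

V = 4Q/(πD²) = 2.984 m/s
Re = VD/ν = 2.984·0.258/5.12×10^-7 = 1.50×10^6
Re > 4000 → turbulent; ε/D = 8.91×10^-4
Swamee-Jain: f = 0.01939

Re ≈ 1.50×10^6; turbulent; f ≈ 0.0194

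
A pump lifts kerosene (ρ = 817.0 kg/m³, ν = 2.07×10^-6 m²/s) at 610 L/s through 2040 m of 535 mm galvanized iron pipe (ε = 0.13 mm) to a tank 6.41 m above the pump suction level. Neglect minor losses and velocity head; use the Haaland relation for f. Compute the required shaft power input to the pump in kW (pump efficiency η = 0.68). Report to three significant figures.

V = 4Q/(πD²) = 2.714 m/s; Re = 7.01×10^5; ε/D = 2.43×10^-4; f = 0.01533
h_f = f(L/D)V²/2g = 21.94 m
Total head H = z + h_f = 6.41 + 21.94 = 28.35 m
P_hyd = ρgQH = 817.0·9.81·0.610·28.35 = 138.6 kW
P_shaft = P_hyd/η = 138.6/0.68 = 203.8 kW

P_shaft ≈ 204 kW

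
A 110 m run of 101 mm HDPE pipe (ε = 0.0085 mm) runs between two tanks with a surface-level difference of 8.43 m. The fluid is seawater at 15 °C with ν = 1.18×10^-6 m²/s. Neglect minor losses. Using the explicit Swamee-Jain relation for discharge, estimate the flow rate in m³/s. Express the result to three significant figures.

Swamee-Jain (Type II): Q = -0.965·√(gD⁵h_f/L)·ln[ε/(3.7D) + √(3.17ν²L/(gD³h_f))]
√(gD⁵h_f/L) = √(9.81·0.101⁵·8.43/110) = 0.002811
ε/(3.7D) = 2.27×10^-5; √(3.17ν²L/(gD³h_f)) = 7.55×10^-5
Q = -0.965·0.002811·ln(9.823×10^-5) = 0.02503 m³/s
Check: V = 3.12 m/s, Re = 2.67×10^5, f = 0.01554, h_f = 8.42 m ≈ 8.43 m ✓

Q ≈ 0.0250 m³/s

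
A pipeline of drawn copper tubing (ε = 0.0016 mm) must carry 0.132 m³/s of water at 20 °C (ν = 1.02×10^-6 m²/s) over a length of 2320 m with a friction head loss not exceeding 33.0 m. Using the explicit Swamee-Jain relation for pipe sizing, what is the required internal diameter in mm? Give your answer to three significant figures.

D ≈ 268 mm

Swamee-Jain (Type III): D = 0.66·[ε^1.25·(LQ²/(gh_f))^4.75 + ν·Q^9.4·(L/(gh_f))^5.2]^0.04
LQ²/(gh_f) = 0.1249; L/(gh_f) = 7.166
Term 1 = ε^1.25·(…)^4.75 = 2.91×10^-12; Term 2 = ν·Q^9.4·(…)^5.2 = 1.55×10^-10
D = 0.66·(2.91×10^-12 + 1.55×10^-10)^0.04 = 0.2676 m = 268 mm
Check: V = 2.35 m/s, Re = 6.16×10^5, f = 0.01273, h_f = 31.0 m ≈ 33.0 m ✓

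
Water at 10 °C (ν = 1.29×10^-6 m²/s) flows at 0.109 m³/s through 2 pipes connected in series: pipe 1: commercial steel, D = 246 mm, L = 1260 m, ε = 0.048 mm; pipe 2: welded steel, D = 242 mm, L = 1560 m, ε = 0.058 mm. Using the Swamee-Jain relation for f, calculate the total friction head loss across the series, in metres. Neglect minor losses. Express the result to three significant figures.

H ≈ 51.1 m

Pipe 1: V = 2.293 m/s, Re = 4.37×10^5, ε/D = 1.95×10^-4, f = 0.01565, h_1 = f(L/D)V²/2g = 21.49 m
Pipe 2: V = 2.370 m/s, Re = 4.45×10^5, ε/D = 2.40×10^-4, f = 0.01602, h_2 = f(L/D)V²/2g = 29.56 m
Series → Q common, losses add: H = Σh = 51.05 m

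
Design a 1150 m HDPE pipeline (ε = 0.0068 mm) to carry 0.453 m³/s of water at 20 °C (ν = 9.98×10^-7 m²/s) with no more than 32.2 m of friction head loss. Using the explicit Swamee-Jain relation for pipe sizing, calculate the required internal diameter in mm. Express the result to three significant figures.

Swamee-Jain (Type III): D = 0.66·[ε^1.25·(LQ²/(gh_f))^4.75 + ν·Q^9.4·(L/(gh_f))^5.2]^0.04
LQ²/(gh_f) = 0.7471; L/(gh_f) = 3.641
Term 1 = ε^1.25·(…)^4.75 = 8.69×10^-8; Term 2 = ν·Q^9.4·(…)^5.2 = 4.84×10^-7
D = 0.66·(8.69×10^-8 + 4.84×10^-7)^0.04 = 0.3714 m = 371 mm
Check: V = 4.18 m/s, Re = 1.56×10^6, f = 0.01135, h_f = 31.3 m ≈ 32.2 m ✓

D ≈ 371 mm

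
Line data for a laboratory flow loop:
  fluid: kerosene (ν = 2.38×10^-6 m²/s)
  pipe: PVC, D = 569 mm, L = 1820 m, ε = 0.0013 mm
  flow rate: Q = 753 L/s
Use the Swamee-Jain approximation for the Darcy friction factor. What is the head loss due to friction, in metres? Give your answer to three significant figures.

h_f ≈ 17.7 m

V = 4Q/(πD²) = 4·0.753/(π·0.569²) = 2.961 m/s
Re = VD/ν = 2.961·0.569/2.38×10^-6 = 7.08×10^5 → turbulent
ε/D = 0.0013/569 = 2.28×10^-6
Swamee-Jain: f = 0.01236
h_f = f(L/D)V²/(2g) = 0.01236·(1820/0.569)·2.961²/(2·9.81) = 17.67 m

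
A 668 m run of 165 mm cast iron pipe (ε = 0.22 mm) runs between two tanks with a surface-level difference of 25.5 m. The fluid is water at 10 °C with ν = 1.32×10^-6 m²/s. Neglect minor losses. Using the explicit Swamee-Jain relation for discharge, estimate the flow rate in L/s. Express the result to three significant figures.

Swamee-Jain (Type II): Q = -0.965·√(gD⁵h_f/L)·ln[ε/(3.7D) + √(3.17ν²L/(gD³h_f))]
√(gD⁵h_f/L) = √(9.81·0.165⁵·25.5/668) = 0.006767
ε/(3.7D) = 3.60×10^-4; √(3.17ν²L/(gD³h_f)) = 5.73×10^-5
Q = -0.965·0.006767·ln(4.177×10^-4) = 0.05081 m³/s
Check: V = 2.38 m/s, Re = 2.97×10^5, f = 0.02204, h_f = 25.7 m ≈ 25.5 m ✓

Q ≈ 50.8 L/s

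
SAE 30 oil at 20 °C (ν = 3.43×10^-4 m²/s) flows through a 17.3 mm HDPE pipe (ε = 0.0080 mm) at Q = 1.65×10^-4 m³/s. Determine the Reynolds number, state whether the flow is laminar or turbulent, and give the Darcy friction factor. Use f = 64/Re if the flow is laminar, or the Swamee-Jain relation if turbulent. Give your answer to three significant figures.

V = 4Q/(πD²) = 0.7019 m/s
Re = VD/ν = 0.7019·0.0173/3.43×10^-4 = 35.4
Re < 2300 → laminar → f = 64/Re = 1.808

Re ≈ 35.4; laminar; f = 64/Re ≈ 1.81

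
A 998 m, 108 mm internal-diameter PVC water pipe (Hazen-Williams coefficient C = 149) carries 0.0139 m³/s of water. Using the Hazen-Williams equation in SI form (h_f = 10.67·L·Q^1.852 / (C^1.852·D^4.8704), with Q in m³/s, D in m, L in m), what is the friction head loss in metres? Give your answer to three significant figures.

h_f ≈ 18.7 m

h_f = 10.67·998·0.0139^1.852 / (149^1.852·0.108^4.8704) = 18.67 m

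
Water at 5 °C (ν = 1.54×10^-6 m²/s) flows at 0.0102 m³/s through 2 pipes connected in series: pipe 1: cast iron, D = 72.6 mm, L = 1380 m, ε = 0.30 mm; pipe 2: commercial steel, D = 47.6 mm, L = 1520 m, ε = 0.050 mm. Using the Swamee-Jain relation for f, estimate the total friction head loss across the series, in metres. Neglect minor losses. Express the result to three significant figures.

Pipe 1: V = 2.464 m/s, Re = 1.16×10^5, ε/D = 0.00413, f = 0.02984, h_1 = f(L/D)V²/2g = 175.5 m
Pipe 2: V = 5.732 m/s, Re = 1.77×10^5, ε/D = 0.00105, f = 0.02155, h_2 = f(L/D)V²/2g = 1152 m
Series → Q common, losses add: H = Σh = 1328 m

H ≈ 1330 m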